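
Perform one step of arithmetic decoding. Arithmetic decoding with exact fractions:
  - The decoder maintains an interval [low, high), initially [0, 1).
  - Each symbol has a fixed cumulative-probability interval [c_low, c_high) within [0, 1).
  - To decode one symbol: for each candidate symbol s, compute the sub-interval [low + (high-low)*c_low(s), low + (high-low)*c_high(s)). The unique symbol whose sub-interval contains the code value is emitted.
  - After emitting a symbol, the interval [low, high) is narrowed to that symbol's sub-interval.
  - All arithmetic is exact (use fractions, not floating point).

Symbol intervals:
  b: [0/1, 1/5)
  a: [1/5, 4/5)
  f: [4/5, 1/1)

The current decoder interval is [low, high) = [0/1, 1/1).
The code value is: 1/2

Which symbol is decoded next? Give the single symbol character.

Interval width = high − low = 1/1 − 0/1 = 1/1
Scaled code = (code − low) / width = (1/2 − 0/1) / 1/1 = 1/2
  b: [0/1, 1/5) 
  a: [1/5, 4/5) ← scaled code falls here ✓
  f: [4/5, 1/1) 

Answer: a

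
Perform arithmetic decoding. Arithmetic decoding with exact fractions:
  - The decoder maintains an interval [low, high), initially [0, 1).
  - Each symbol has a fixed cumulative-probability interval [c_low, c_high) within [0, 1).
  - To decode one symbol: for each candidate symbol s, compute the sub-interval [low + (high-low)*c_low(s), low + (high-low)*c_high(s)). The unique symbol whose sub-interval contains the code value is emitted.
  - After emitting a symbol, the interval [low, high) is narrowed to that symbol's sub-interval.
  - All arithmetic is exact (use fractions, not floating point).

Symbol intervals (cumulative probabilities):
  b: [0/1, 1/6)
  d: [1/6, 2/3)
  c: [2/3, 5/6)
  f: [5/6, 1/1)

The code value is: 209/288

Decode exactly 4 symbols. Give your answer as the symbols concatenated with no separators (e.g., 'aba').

Answer: cddd

Derivation:
Step 1: interval [0/1, 1/1), width = 1/1 - 0/1 = 1/1
  'b': [0/1 + 1/1*0/1, 0/1 + 1/1*1/6) = [0/1, 1/6)
  'd': [0/1 + 1/1*1/6, 0/1 + 1/1*2/3) = [1/6, 2/3)
  'c': [0/1 + 1/1*2/3, 0/1 + 1/1*5/6) = [2/3, 5/6) <- contains code 209/288
  'f': [0/1 + 1/1*5/6, 0/1 + 1/1*1/1) = [5/6, 1/1)
  emit 'c', narrow to [2/3, 5/6)
Step 2: interval [2/3, 5/6), width = 5/6 - 2/3 = 1/6
  'b': [2/3 + 1/6*0/1, 2/3 + 1/6*1/6) = [2/3, 25/36)
  'd': [2/3 + 1/6*1/6, 2/3 + 1/6*2/3) = [25/36, 7/9) <- contains code 209/288
  'c': [2/3 + 1/6*2/3, 2/3 + 1/6*5/6) = [7/9, 29/36)
  'f': [2/3 + 1/6*5/6, 2/3 + 1/6*1/1) = [29/36, 5/6)
  emit 'd', narrow to [25/36, 7/9)
Step 3: interval [25/36, 7/9), width = 7/9 - 25/36 = 1/12
  'b': [25/36 + 1/12*0/1, 25/36 + 1/12*1/6) = [25/36, 17/24)
  'd': [25/36 + 1/12*1/6, 25/36 + 1/12*2/3) = [17/24, 3/4) <- contains code 209/288
  'c': [25/36 + 1/12*2/3, 25/36 + 1/12*5/6) = [3/4, 55/72)
  'f': [25/36 + 1/12*5/6, 25/36 + 1/12*1/1) = [55/72, 7/9)
  emit 'd', narrow to [17/24, 3/4)
Step 4: interval [17/24, 3/4), width = 3/4 - 17/24 = 1/24
  'b': [17/24 + 1/24*0/1, 17/24 + 1/24*1/6) = [17/24, 103/144)
  'd': [17/24 + 1/24*1/6, 17/24 + 1/24*2/3) = [103/144, 53/72) <- contains code 209/288
  'c': [17/24 + 1/24*2/3, 17/24 + 1/24*5/6) = [53/72, 107/144)
  'f': [17/24 + 1/24*5/6, 17/24 + 1/24*1/1) = [107/144, 3/4)
  emit 'd', narrow to [103/144, 53/72)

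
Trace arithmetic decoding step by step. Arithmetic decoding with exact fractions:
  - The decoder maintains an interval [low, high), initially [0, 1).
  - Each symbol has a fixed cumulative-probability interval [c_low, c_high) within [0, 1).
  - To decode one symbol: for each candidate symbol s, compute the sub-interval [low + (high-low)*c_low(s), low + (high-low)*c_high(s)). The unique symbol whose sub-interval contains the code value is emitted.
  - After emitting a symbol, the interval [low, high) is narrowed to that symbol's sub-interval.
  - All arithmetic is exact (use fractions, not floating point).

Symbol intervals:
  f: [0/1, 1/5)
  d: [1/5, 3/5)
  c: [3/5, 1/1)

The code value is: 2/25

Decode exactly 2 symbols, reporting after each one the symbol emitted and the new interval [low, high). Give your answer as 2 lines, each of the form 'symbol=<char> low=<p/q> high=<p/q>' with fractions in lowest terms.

Step 1: interval [0/1, 1/1), width = 1/1 - 0/1 = 1/1
  'f': [0/1 + 1/1*0/1, 0/1 + 1/1*1/5) = [0/1, 1/5) <- contains code 2/25
  'd': [0/1 + 1/1*1/5, 0/1 + 1/1*3/5) = [1/5, 3/5)
  'c': [0/1 + 1/1*3/5, 0/1 + 1/1*1/1) = [3/5, 1/1)
  emit 'f', narrow to [0/1, 1/5)
Step 2: interval [0/1, 1/5), width = 1/5 - 0/1 = 1/5
  'f': [0/1 + 1/5*0/1, 0/1 + 1/5*1/5) = [0/1, 1/25)
  'd': [0/1 + 1/5*1/5, 0/1 + 1/5*3/5) = [1/25, 3/25) <- contains code 2/25
  'c': [0/1 + 1/5*3/5, 0/1 + 1/5*1/1) = [3/25, 1/5)
  emit 'd', narrow to [1/25, 3/25)

Answer: symbol=f low=0/1 high=1/5
symbol=d low=1/25 high=3/25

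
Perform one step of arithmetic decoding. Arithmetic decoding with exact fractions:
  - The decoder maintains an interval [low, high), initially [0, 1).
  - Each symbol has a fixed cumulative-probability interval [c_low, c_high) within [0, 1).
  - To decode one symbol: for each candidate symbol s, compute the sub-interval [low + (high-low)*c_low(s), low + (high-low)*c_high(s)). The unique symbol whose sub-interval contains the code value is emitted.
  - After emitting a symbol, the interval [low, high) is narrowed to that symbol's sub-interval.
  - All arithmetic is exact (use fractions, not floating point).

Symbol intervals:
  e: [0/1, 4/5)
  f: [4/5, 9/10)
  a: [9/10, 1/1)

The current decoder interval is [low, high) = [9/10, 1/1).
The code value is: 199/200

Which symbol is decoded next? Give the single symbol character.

Answer: a

Derivation:
Interval width = high − low = 1/1 − 9/10 = 1/10
Scaled code = (code − low) / width = (199/200 − 9/10) / 1/10 = 19/20
  e: [0/1, 4/5) 
  f: [4/5, 9/10) 
  a: [9/10, 1/1) ← scaled code falls here ✓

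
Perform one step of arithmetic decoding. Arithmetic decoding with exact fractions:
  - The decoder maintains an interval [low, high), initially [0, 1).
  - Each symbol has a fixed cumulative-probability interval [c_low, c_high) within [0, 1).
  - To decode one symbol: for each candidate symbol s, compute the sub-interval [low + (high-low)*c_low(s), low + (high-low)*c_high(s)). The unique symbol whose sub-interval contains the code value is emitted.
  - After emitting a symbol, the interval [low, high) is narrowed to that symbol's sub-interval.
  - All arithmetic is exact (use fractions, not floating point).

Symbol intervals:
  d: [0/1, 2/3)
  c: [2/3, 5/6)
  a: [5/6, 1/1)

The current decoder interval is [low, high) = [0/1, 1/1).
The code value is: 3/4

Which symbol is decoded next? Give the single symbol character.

Interval width = high − low = 1/1 − 0/1 = 1/1
Scaled code = (code − low) / width = (3/4 − 0/1) / 1/1 = 3/4
  d: [0/1, 2/3) 
  c: [2/3, 5/6) ← scaled code falls here ✓
  a: [5/6, 1/1) 

Answer: c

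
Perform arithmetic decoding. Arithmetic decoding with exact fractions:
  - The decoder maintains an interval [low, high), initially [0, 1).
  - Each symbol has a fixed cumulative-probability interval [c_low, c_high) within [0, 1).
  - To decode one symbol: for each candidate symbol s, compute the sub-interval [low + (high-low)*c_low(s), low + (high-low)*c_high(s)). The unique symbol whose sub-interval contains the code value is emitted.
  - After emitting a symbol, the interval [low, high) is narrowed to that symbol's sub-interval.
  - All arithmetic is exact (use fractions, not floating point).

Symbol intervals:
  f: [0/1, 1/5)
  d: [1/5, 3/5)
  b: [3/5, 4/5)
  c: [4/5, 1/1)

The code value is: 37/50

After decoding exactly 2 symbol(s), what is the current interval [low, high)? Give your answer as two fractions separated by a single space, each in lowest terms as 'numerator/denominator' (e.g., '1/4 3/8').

Step 1: interval [0/1, 1/1), width = 1/1 - 0/1 = 1/1
  'f': [0/1 + 1/1*0/1, 0/1 + 1/1*1/5) = [0/1, 1/5)
  'd': [0/1 + 1/1*1/5, 0/1 + 1/1*3/5) = [1/5, 3/5)
  'b': [0/1 + 1/1*3/5, 0/1 + 1/1*4/5) = [3/5, 4/5) <- contains code 37/50
  'c': [0/1 + 1/1*4/5, 0/1 + 1/1*1/1) = [4/5, 1/1)
  emit 'b', narrow to [3/5, 4/5)
Step 2: interval [3/5, 4/5), width = 4/5 - 3/5 = 1/5
  'f': [3/5 + 1/5*0/1, 3/5 + 1/5*1/5) = [3/5, 16/25)
  'd': [3/5 + 1/5*1/5, 3/5 + 1/5*3/5) = [16/25, 18/25)
  'b': [3/5 + 1/5*3/5, 3/5 + 1/5*4/5) = [18/25, 19/25) <- contains code 37/50
  'c': [3/5 + 1/5*4/5, 3/5 + 1/5*1/1) = [19/25, 4/5)
  emit 'b', narrow to [18/25, 19/25)

Answer: 18/25 19/25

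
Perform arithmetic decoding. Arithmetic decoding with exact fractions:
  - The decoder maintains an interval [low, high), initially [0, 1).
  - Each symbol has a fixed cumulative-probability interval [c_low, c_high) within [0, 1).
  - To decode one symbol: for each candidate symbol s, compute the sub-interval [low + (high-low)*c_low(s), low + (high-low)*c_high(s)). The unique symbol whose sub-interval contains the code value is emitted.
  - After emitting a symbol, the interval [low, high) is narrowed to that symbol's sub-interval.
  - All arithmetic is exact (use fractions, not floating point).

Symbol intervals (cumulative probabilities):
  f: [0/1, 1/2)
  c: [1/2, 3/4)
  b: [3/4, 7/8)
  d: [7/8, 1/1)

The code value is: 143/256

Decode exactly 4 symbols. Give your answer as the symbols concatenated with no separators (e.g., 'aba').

Step 1: interval [0/1, 1/1), width = 1/1 - 0/1 = 1/1
  'f': [0/1 + 1/1*0/1, 0/1 + 1/1*1/2) = [0/1, 1/2)
  'c': [0/1 + 1/1*1/2, 0/1 + 1/1*3/4) = [1/2, 3/4) <- contains code 143/256
  'b': [0/1 + 1/1*3/4, 0/1 + 1/1*7/8) = [3/4, 7/8)
  'd': [0/1 + 1/1*7/8, 0/1 + 1/1*1/1) = [7/8, 1/1)
  emit 'c', narrow to [1/2, 3/4)
Step 2: interval [1/2, 3/4), width = 3/4 - 1/2 = 1/4
  'f': [1/2 + 1/4*0/1, 1/2 + 1/4*1/2) = [1/2, 5/8) <- contains code 143/256
  'c': [1/2 + 1/4*1/2, 1/2 + 1/4*3/4) = [5/8, 11/16)
  'b': [1/2 + 1/4*3/4, 1/2 + 1/4*7/8) = [11/16, 23/32)
  'd': [1/2 + 1/4*7/8, 1/2 + 1/4*1/1) = [23/32, 3/4)
  emit 'f', narrow to [1/2, 5/8)
Step 3: interval [1/2, 5/8), width = 5/8 - 1/2 = 1/8
  'f': [1/2 + 1/8*0/1, 1/2 + 1/8*1/2) = [1/2, 9/16) <- contains code 143/256
  'c': [1/2 + 1/8*1/2, 1/2 + 1/8*3/4) = [9/16, 19/32)
  'b': [1/2 + 1/8*3/4, 1/2 + 1/8*7/8) = [19/32, 39/64)
  'd': [1/2 + 1/8*7/8, 1/2 + 1/8*1/1) = [39/64, 5/8)
  emit 'f', narrow to [1/2, 9/16)
Step 4: interval [1/2, 9/16), width = 9/16 - 1/2 = 1/16
  'f': [1/2 + 1/16*0/1, 1/2 + 1/16*1/2) = [1/2, 17/32)
  'c': [1/2 + 1/16*1/2, 1/2 + 1/16*3/4) = [17/32, 35/64)
  'b': [1/2 + 1/16*3/4, 1/2 + 1/16*7/8) = [35/64, 71/128)
  'd': [1/2 + 1/16*7/8, 1/2 + 1/16*1/1) = [71/128, 9/16) <- contains code 143/256
  emit 'd', narrow to [71/128, 9/16)

Answer: cffd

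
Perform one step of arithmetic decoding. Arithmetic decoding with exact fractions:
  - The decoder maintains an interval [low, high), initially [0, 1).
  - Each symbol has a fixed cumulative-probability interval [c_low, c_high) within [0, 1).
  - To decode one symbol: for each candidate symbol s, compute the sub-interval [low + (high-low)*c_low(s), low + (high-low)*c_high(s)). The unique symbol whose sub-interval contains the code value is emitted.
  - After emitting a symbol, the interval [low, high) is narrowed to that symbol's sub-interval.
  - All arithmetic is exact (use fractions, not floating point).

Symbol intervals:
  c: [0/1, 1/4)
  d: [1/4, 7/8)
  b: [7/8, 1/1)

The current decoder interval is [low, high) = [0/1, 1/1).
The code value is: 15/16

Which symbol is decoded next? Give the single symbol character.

Answer: b

Derivation:
Interval width = high − low = 1/1 − 0/1 = 1/1
Scaled code = (code − low) / width = (15/16 − 0/1) / 1/1 = 15/16
  c: [0/1, 1/4) 
  d: [1/4, 7/8) 
  b: [7/8, 1/1) ← scaled code falls here ✓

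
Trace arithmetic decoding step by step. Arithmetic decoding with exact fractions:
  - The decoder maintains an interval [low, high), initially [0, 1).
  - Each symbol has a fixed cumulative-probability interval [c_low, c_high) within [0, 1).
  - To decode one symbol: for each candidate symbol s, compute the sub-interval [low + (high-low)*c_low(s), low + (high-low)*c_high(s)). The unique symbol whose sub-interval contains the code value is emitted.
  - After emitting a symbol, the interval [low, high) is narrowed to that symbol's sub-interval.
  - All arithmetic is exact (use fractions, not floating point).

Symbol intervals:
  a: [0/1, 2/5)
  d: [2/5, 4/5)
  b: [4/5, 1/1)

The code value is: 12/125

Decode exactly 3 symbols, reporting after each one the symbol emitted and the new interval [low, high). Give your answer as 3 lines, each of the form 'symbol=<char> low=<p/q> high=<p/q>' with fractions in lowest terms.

Step 1: interval [0/1, 1/1), width = 1/1 - 0/1 = 1/1
  'a': [0/1 + 1/1*0/1, 0/1 + 1/1*2/5) = [0/1, 2/5) <- contains code 12/125
  'd': [0/1 + 1/1*2/5, 0/1 + 1/1*4/5) = [2/5, 4/5)
  'b': [0/1 + 1/1*4/5, 0/1 + 1/1*1/1) = [4/5, 1/1)
  emit 'a', narrow to [0/1, 2/5)
Step 2: interval [0/1, 2/5), width = 2/5 - 0/1 = 2/5
  'a': [0/1 + 2/5*0/1, 0/1 + 2/5*2/5) = [0/1, 4/25) <- contains code 12/125
  'd': [0/1 + 2/5*2/5, 0/1 + 2/5*4/5) = [4/25, 8/25)
  'b': [0/1 + 2/5*4/5, 0/1 + 2/5*1/1) = [8/25, 2/5)
  emit 'a', narrow to [0/1, 4/25)
Step 3: interval [0/1, 4/25), width = 4/25 - 0/1 = 4/25
  'a': [0/1 + 4/25*0/1, 0/1 + 4/25*2/5) = [0/1, 8/125)
  'd': [0/1 + 4/25*2/5, 0/1 + 4/25*4/5) = [8/125, 16/125) <- contains code 12/125
  'b': [0/1 + 4/25*4/5, 0/1 + 4/25*1/1) = [16/125, 4/25)
  emit 'd', narrow to [8/125, 16/125)

Answer: symbol=a low=0/1 high=2/5
symbol=a low=0/1 high=4/25
symbol=d low=8/125 high=16/125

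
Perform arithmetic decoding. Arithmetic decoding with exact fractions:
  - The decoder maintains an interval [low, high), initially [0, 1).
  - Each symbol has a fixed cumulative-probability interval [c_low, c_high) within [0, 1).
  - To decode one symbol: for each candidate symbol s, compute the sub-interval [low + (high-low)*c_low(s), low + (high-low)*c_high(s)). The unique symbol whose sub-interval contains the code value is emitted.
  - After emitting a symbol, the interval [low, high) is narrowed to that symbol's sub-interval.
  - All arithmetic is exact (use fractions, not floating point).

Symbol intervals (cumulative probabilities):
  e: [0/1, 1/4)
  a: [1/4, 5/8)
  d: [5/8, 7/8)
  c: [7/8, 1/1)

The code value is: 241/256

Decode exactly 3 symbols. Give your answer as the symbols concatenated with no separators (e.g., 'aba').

Answer: cad

Derivation:
Step 1: interval [0/1, 1/1), width = 1/1 - 0/1 = 1/1
  'e': [0/1 + 1/1*0/1, 0/1 + 1/1*1/4) = [0/1, 1/4)
  'a': [0/1 + 1/1*1/4, 0/1 + 1/1*5/8) = [1/4, 5/8)
  'd': [0/1 + 1/1*5/8, 0/1 + 1/1*7/8) = [5/8, 7/8)
  'c': [0/1 + 1/1*7/8, 0/1 + 1/1*1/1) = [7/8, 1/1) <- contains code 241/256
  emit 'c', narrow to [7/8, 1/1)
Step 2: interval [7/8, 1/1), width = 1/1 - 7/8 = 1/8
  'e': [7/8 + 1/8*0/1, 7/8 + 1/8*1/4) = [7/8, 29/32)
  'a': [7/8 + 1/8*1/4, 7/8 + 1/8*5/8) = [29/32, 61/64) <- contains code 241/256
  'd': [7/8 + 1/8*5/8, 7/8 + 1/8*7/8) = [61/64, 63/64)
  'c': [7/8 + 1/8*7/8, 7/8 + 1/8*1/1) = [63/64, 1/1)
  emit 'a', narrow to [29/32, 61/64)
Step 3: interval [29/32, 61/64), width = 61/64 - 29/32 = 3/64
  'e': [29/32 + 3/64*0/1, 29/32 + 3/64*1/4) = [29/32, 235/256)
  'a': [29/32 + 3/64*1/4, 29/32 + 3/64*5/8) = [235/256, 479/512)
  'd': [29/32 + 3/64*5/8, 29/32 + 3/64*7/8) = [479/512, 485/512) <- contains code 241/256
  'c': [29/32 + 3/64*7/8, 29/32 + 3/64*1/1) = [485/512, 61/64)
  emit 'd', narrow to [479/512, 485/512)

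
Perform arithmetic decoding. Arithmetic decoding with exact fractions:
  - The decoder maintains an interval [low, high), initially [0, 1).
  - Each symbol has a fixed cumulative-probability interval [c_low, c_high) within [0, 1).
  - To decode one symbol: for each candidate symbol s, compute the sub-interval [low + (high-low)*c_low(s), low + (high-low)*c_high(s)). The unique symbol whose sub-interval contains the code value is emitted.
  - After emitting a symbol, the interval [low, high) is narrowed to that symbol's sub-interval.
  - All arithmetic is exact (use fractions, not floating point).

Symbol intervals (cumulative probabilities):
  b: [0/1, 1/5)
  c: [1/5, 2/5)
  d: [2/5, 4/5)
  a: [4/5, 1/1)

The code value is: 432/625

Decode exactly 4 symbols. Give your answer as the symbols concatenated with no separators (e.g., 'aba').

Step 1: interval [0/1, 1/1), width = 1/1 - 0/1 = 1/1
  'b': [0/1 + 1/1*0/1, 0/1 + 1/1*1/5) = [0/1, 1/5)
  'c': [0/1 + 1/1*1/5, 0/1 + 1/1*2/5) = [1/5, 2/5)
  'd': [0/1 + 1/1*2/5, 0/1 + 1/1*4/5) = [2/5, 4/5) <- contains code 432/625
  'a': [0/1 + 1/1*4/5, 0/1 + 1/1*1/1) = [4/5, 1/1)
  emit 'd', narrow to [2/5, 4/5)
Step 2: interval [2/5, 4/5), width = 4/5 - 2/5 = 2/5
  'b': [2/5 + 2/5*0/1, 2/5 + 2/5*1/5) = [2/5, 12/25)
  'c': [2/5 + 2/5*1/5, 2/5 + 2/5*2/5) = [12/25, 14/25)
  'd': [2/5 + 2/5*2/5, 2/5 + 2/5*4/5) = [14/25, 18/25) <- contains code 432/625
  'a': [2/5 + 2/5*4/5, 2/5 + 2/5*1/1) = [18/25, 4/5)
  emit 'd', narrow to [14/25, 18/25)
Step 3: interval [14/25, 18/25), width = 18/25 - 14/25 = 4/25
  'b': [14/25 + 4/25*0/1, 14/25 + 4/25*1/5) = [14/25, 74/125)
  'c': [14/25 + 4/25*1/5, 14/25 + 4/25*2/5) = [74/125, 78/125)
  'd': [14/25 + 4/25*2/5, 14/25 + 4/25*4/5) = [78/125, 86/125)
  'a': [14/25 + 4/25*4/5, 14/25 + 4/25*1/1) = [86/125, 18/25) <- contains code 432/625
  emit 'a', narrow to [86/125, 18/25)
Step 4: interval [86/125, 18/25), width = 18/25 - 86/125 = 4/125
  'b': [86/125 + 4/125*0/1, 86/125 + 4/125*1/5) = [86/125, 434/625) <- contains code 432/625
  'c': [86/125 + 4/125*1/5, 86/125 + 4/125*2/5) = [434/625, 438/625)
  'd': [86/125 + 4/125*2/5, 86/125 + 4/125*4/5) = [438/625, 446/625)
  'a': [86/125 + 4/125*4/5, 86/125 + 4/125*1/1) = [446/625, 18/25)
  emit 'b', narrow to [86/125, 434/625)

Answer: ddab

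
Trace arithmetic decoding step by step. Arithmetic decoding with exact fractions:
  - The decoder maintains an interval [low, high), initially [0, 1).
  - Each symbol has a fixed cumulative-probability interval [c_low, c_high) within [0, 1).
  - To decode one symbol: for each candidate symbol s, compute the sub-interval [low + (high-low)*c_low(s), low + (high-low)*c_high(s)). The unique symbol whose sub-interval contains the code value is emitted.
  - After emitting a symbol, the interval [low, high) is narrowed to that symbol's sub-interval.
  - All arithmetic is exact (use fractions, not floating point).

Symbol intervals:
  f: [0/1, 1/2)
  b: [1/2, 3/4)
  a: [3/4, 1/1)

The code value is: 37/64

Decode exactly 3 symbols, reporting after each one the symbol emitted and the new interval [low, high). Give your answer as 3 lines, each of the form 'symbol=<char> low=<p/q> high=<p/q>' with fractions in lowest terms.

Answer: symbol=b low=1/2 high=3/4
symbol=f low=1/2 high=5/8
symbol=b low=9/16 high=19/32

Derivation:
Step 1: interval [0/1, 1/1), width = 1/1 - 0/1 = 1/1
  'f': [0/1 + 1/1*0/1, 0/1 + 1/1*1/2) = [0/1, 1/2)
  'b': [0/1 + 1/1*1/2, 0/1 + 1/1*3/4) = [1/2, 3/4) <- contains code 37/64
  'a': [0/1 + 1/1*3/4, 0/1 + 1/1*1/1) = [3/4, 1/1)
  emit 'b', narrow to [1/2, 3/4)
Step 2: interval [1/2, 3/4), width = 3/4 - 1/2 = 1/4
  'f': [1/2 + 1/4*0/1, 1/2 + 1/4*1/2) = [1/2, 5/8) <- contains code 37/64
  'b': [1/2 + 1/4*1/2, 1/2 + 1/4*3/4) = [5/8, 11/16)
  'a': [1/2 + 1/4*3/4, 1/2 + 1/4*1/1) = [11/16, 3/4)
  emit 'f', narrow to [1/2, 5/8)
Step 3: interval [1/2, 5/8), width = 5/8 - 1/2 = 1/8
  'f': [1/2 + 1/8*0/1, 1/2 + 1/8*1/2) = [1/2, 9/16)
  'b': [1/2 + 1/8*1/2, 1/2 + 1/8*3/4) = [9/16, 19/32) <- contains code 37/64
  'a': [1/2 + 1/8*3/4, 1/2 + 1/8*1/1) = [19/32, 5/8)
  emit 'b', narrow to [9/16, 19/32)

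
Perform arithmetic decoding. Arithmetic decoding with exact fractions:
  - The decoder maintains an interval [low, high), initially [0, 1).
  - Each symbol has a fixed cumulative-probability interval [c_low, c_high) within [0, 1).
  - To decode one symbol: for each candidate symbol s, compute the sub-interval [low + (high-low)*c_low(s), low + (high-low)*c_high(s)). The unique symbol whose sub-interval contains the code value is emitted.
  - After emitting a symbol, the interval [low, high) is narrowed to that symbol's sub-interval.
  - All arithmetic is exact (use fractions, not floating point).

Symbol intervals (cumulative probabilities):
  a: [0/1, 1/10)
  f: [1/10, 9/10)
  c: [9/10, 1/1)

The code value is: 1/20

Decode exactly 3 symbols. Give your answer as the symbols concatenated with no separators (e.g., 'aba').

Answer: aff

Derivation:
Step 1: interval [0/1, 1/1), width = 1/1 - 0/1 = 1/1
  'a': [0/1 + 1/1*0/1, 0/1 + 1/1*1/10) = [0/1, 1/10) <- contains code 1/20
  'f': [0/1 + 1/1*1/10, 0/1 + 1/1*9/10) = [1/10, 9/10)
  'c': [0/1 + 1/1*9/10, 0/1 + 1/1*1/1) = [9/10, 1/1)
  emit 'a', narrow to [0/1, 1/10)
Step 2: interval [0/1, 1/10), width = 1/10 - 0/1 = 1/10
  'a': [0/1 + 1/10*0/1, 0/1 + 1/10*1/10) = [0/1, 1/100)
  'f': [0/1 + 1/10*1/10, 0/1 + 1/10*9/10) = [1/100, 9/100) <- contains code 1/20
  'c': [0/1 + 1/10*9/10, 0/1 + 1/10*1/1) = [9/100, 1/10)
  emit 'f', narrow to [1/100, 9/100)
Step 3: interval [1/100, 9/100), width = 9/100 - 1/100 = 2/25
  'a': [1/100 + 2/25*0/1, 1/100 + 2/25*1/10) = [1/100, 9/500)
  'f': [1/100 + 2/25*1/10, 1/100 + 2/25*9/10) = [9/500, 41/500) <- contains code 1/20
  'c': [1/100 + 2/25*9/10, 1/100 + 2/25*1/1) = [41/500, 9/100)
  emit 'f', narrow to [9/500, 41/500)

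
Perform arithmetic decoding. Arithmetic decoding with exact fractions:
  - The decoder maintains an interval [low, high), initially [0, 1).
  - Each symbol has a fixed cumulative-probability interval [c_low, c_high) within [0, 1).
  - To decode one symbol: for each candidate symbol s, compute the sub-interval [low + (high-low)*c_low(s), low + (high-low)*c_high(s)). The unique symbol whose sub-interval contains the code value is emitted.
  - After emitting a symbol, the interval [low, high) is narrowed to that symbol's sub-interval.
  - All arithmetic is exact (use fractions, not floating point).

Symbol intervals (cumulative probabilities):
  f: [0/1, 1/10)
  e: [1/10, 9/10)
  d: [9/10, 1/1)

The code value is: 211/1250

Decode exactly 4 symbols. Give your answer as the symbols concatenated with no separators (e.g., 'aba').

Answer: efed

Derivation:
Step 1: interval [0/1, 1/1), width = 1/1 - 0/1 = 1/1
  'f': [0/1 + 1/1*0/1, 0/1 + 1/1*1/10) = [0/1, 1/10)
  'e': [0/1 + 1/1*1/10, 0/1 + 1/1*9/10) = [1/10, 9/10) <- contains code 211/1250
  'd': [0/1 + 1/1*9/10, 0/1 + 1/1*1/1) = [9/10, 1/1)
  emit 'e', narrow to [1/10, 9/10)
Step 2: interval [1/10, 9/10), width = 9/10 - 1/10 = 4/5
  'f': [1/10 + 4/5*0/1, 1/10 + 4/5*1/10) = [1/10, 9/50) <- contains code 211/1250
  'e': [1/10 + 4/5*1/10, 1/10 + 4/5*9/10) = [9/50, 41/50)
  'd': [1/10 + 4/5*9/10, 1/10 + 4/5*1/1) = [41/50, 9/10)
  emit 'f', narrow to [1/10, 9/50)
Step 3: interval [1/10, 9/50), width = 9/50 - 1/10 = 2/25
  'f': [1/10 + 2/25*0/1, 1/10 + 2/25*1/10) = [1/10, 27/250)
  'e': [1/10 + 2/25*1/10, 1/10 + 2/25*9/10) = [27/250, 43/250) <- contains code 211/1250
  'd': [1/10 + 2/25*9/10, 1/10 + 2/25*1/1) = [43/250, 9/50)
  emit 'e', narrow to [27/250, 43/250)
Step 4: interval [27/250, 43/250), width = 43/250 - 27/250 = 8/125
  'f': [27/250 + 8/125*0/1, 27/250 + 8/125*1/10) = [27/250, 143/1250)
  'e': [27/250 + 8/125*1/10, 27/250 + 8/125*9/10) = [143/1250, 207/1250)
  'd': [27/250 + 8/125*9/10, 27/250 + 8/125*1/1) = [207/1250, 43/250) <- contains code 211/1250
  emit 'd', narrow to [207/1250, 43/250)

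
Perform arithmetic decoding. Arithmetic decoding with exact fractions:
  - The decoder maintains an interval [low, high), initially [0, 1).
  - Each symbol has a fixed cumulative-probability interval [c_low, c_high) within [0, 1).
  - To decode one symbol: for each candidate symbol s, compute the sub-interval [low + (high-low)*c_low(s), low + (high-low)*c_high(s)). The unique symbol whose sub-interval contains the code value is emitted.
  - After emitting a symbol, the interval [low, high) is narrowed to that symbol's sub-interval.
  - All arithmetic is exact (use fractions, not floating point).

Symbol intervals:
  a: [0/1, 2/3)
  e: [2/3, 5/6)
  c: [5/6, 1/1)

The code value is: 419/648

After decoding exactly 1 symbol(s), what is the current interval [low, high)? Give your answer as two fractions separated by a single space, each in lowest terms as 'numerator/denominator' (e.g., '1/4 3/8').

Step 1: interval [0/1, 1/1), width = 1/1 - 0/1 = 1/1
  'a': [0/1 + 1/1*0/1, 0/1 + 1/1*2/3) = [0/1, 2/3) <- contains code 419/648
  'e': [0/1 + 1/1*2/3, 0/1 + 1/1*5/6) = [2/3, 5/6)
  'c': [0/1 + 1/1*5/6, 0/1 + 1/1*1/1) = [5/6, 1/1)
  emit 'a', narrow to [0/1, 2/3)

Answer: 0/1 2/3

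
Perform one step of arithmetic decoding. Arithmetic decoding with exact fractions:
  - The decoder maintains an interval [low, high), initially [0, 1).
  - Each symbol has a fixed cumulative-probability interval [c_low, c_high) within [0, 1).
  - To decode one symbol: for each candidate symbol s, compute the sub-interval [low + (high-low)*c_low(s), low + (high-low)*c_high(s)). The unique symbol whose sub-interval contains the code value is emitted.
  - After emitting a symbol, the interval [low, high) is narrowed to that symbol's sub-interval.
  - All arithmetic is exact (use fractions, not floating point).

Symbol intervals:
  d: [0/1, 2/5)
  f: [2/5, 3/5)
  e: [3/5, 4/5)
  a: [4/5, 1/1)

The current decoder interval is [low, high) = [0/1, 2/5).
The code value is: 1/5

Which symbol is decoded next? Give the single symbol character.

Answer: f

Derivation:
Interval width = high − low = 2/5 − 0/1 = 2/5
Scaled code = (code − low) / width = (1/5 − 0/1) / 2/5 = 1/2
  d: [0/1, 2/5) 
  f: [2/5, 3/5) ← scaled code falls here ✓
  e: [3/5, 4/5) 
  a: [4/5, 1/1) 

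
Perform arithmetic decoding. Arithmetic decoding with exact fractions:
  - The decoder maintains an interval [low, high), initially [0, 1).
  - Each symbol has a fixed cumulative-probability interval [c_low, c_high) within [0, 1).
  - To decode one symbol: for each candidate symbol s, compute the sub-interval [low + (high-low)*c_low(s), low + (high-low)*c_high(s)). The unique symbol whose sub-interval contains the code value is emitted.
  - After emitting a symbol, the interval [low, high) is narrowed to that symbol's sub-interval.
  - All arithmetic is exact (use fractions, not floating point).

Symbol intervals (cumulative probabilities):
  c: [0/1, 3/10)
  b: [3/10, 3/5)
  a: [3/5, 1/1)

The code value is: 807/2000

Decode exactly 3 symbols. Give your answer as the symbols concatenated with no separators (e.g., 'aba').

Answer: bbc

Derivation:
Step 1: interval [0/1, 1/1), width = 1/1 - 0/1 = 1/1
  'c': [0/1 + 1/1*0/1, 0/1 + 1/1*3/10) = [0/1, 3/10)
  'b': [0/1 + 1/1*3/10, 0/1 + 1/1*3/5) = [3/10, 3/5) <- contains code 807/2000
  'a': [0/1 + 1/1*3/5, 0/1 + 1/1*1/1) = [3/5, 1/1)
  emit 'b', narrow to [3/10, 3/5)
Step 2: interval [3/10, 3/5), width = 3/5 - 3/10 = 3/10
  'c': [3/10 + 3/10*0/1, 3/10 + 3/10*3/10) = [3/10, 39/100)
  'b': [3/10 + 3/10*3/10, 3/10 + 3/10*3/5) = [39/100, 12/25) <- contains code 807/2000
  'a': [3/10 + 3/10*3/5, 3/10 + 3/10*1/1) = [12/25, 3/5)
  emit 'b', narrow to [39/100, 12/25)
Step 3: interval [39/100, 12/25), width = 12/25 - 39/100 = 9/100
  'c': [39/100 + 9/100*0/1, 39/100 + 9/100*3/10) = [39/100, 417/1000) <- contains code 807/2000
  'b': [39/100 + 9/100*3/10, 39/100 + 9/100*3/5) = [417/1000, 111/250)
  'a': [39/100 + 9/100*3/5, 39/100 + 9/100*1/1) = [111/250, 12/25)
  emit 'c', narrow to [39/100, 417/1000)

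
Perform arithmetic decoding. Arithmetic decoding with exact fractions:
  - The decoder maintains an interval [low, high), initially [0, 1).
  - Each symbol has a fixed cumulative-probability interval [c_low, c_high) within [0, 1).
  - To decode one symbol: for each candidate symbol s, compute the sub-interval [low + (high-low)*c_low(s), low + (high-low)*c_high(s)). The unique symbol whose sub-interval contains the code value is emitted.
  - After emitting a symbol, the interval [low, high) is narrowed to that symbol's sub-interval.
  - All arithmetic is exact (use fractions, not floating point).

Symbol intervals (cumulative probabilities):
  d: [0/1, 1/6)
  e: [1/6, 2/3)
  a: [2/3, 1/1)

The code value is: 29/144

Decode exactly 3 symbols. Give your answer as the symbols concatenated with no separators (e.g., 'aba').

Step 1: interval [0/1, 1/1), width = 1/1 - 0/1 = 1/1
  'd': [0/1 + 1/1*0/1, 0/1 + 1/1*1/6) = [0/1, 1/6)
  'e': [0/1 + 1/1*1/6, 0/1 + 1/1*2/3) = [1/6, 2/3) <- contains code 29/144
  'a': [0/1 + 1/1*2/3, 0/1 + 1/1*1/1) = [2/3, 1/1)
  emit 'e', narrow to [1/6, 2/3)
Step 2: interval [1/6, 2/3), width = 2/3 - 1/6 = 1/2
  'd': [1/6 + 1/2*0/1, 1/6 + 1/2*1/6) = [1/6, 1/4) <- contains code 29/144
  'e': [1/6 + 1/2*1/6, 1/6 + 1/2*2/3) = [1/4, 1/2)
  'a': [1/6 + 1/2*2/3, 1/6 + 1/2*1/1) = [1/2, 2/3)
  emit 'd', narrow to [1/6, 1/4)
Step 3: interval [1/6, 1/4), width = 1/4 - 1/6 = 1/12
  'd': [1/6 + 1/12*0/1, 1/6 + 1/12*1/6) = [1/6, 13/72)
  'e': [1/6 + 1/12*1/6, 1/6 + 1/12*2/3) = [13/72, 2/9) <- contains code 29/144
  'a': [1/6 + 1/12*2/3, 1/6 + 1/12*1/1) = [2/9, 1/4)
  emit 'e', narrow to [13/72, 2/9)

Answer: ede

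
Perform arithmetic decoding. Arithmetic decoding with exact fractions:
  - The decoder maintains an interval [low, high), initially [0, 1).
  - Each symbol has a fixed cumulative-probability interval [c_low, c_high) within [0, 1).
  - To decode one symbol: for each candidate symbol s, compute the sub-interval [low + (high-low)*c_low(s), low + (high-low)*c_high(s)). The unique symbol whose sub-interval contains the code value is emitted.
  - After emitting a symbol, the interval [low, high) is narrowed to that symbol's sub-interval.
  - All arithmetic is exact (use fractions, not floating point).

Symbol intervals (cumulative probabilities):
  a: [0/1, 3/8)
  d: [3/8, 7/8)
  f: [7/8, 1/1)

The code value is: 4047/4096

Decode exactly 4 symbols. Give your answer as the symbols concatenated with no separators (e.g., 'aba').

Answer: ffad

Derivation:
Step 1: interval [0/1, 1/1), width = 1/1 - 0/1 = 1/1
  'a': [0/1 + 1/1*0/1, 0/1 + 1/1*3/8) = [0/1, 3/8)
  'd': [0/1 + 1/1*3/8, 0/1 + 1/1*7/8) = [3/8, 7/8)
  'f': [0/1 + 1/1*7/8, 0/1 + 1/1*1/1) = [7/8, 1/1) <- contains code 4047/4096
  emit 'f', narrow to [7/8, 1/1)
Step 2: interval [7/8, 1/1), width = 1/1 - 7/8 = 1/8
  'a': [7/8 + 1/8*0/1, 7/8 + 1/8*3/8) = [7/8, 59/64)
  'd': [7/8 + 1/8*3/8, 7/8 + 1/8*7/8) = [59/64, 63/64)
  'f': [7/8 + 1/8*7/8, 7/8 + 1/8*1/1) = [63/64, 1/1) <- contains code 4047/4096
  emit 'f', narrow to [63/64, 1/1)
Step 3: interval [63/64, 1/1), width = 1/1 - 63/64 = 1/64
  'a': [63/64 + 1/64*0/1, 63/64 + 1/64*3/8) = [63/64, 507/512) <- contains code 4047/4096
  'd': [63/64 + 1/64*3/8, 63/64 + 1/64*7/8) = [507/512, 511/512)
  'f': [63/64 + 1/64*7/8, 63/64 + 1/64*1/1) = [511/512, 1/1)
  emit 'a', narrow to [63/64, 507/512)
Step 4: interval [63/64, 507/512), width = 507/512 - 63/64 = 3/512
  'a': [63/64 + 3/512*0/1, 63/64 + 3/512*3/8) = [63/64, 4041/4096)
  'd': [63/64 + 3/512*3/8, 63/64 + 3/512*7/8) = [4041/4096, 4053/4096) <- contains code 4047/4096
  'f': [63/64 + 3/512*7/8, 63/64 + 3/512*1/1) = [4053/4096, 507/512)
  emit 'd', narrow to [4041/4096, 4053/4096)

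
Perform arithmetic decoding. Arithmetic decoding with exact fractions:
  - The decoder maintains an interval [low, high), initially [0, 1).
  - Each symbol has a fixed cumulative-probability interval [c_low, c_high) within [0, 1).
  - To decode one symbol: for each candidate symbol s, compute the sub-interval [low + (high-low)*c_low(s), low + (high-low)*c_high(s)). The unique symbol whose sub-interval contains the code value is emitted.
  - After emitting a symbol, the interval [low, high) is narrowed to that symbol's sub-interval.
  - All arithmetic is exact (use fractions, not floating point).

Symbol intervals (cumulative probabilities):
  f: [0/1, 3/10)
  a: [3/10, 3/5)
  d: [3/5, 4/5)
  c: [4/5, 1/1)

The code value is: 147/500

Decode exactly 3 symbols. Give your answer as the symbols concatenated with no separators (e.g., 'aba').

Step 1: interval [0/1, 1/1), width = 1/1 - 0/1 = 1/1
  'f': [0/1 + 1/1*0/1, 0/1 + 1/1*3/10) = [0/1, 3/10) <- contains code 147/500
  'a': [0/1 + 1/1*3/10, 0/1 + 1/1*3/5) = [3/10, 3/5)
  'd': [0/1 + 1/1*3/5, 0/1 + 1/1*4/5) = [3/5, 4/5)
  'c': [0/1 + 1/1*4/5, 0/1 + 1/1*1/1) = [4/5, 1/1)
  emit 'f', narrow to [0/1, 3/10)
Step 2: interval [0/1, 3/10), width = 3/10 - 0/1 = 3/10
  'f': [0/1 + 3/10*0/1, 0/1 + 3/10*3/10) = [0/1, 9/100)
  'a': [0/1 + 3/10*3/10, 0/1 + 3/10*3/5) = [9/100, 9/50)
  'd': [0/1 + 3/10*3/5, 0/1 + 3/10*4/5) = [9/50, 6/25)
  'c': [0/1 + 3/10*4/5, 0/1 + 3/10*1/1) = [6/25, 3/10) <- contains code 147/500
  emit 'c', narrow to [6/25, 3/10)
Step 3: interval [6/25, 3/10), width = 3/10 - 6/25 = 3/50
  'f': [6/25 + 3/50*0/1, 6/25 + 3/50*3/10) = [6/25, 129/500)
  'a': [6/25 + 3/50*3/10, 6/25 + 3/50*3/5) = [129/500, 69/250)
  'd': [6/25 + 3/50*3/5, 6/25 + 3/50*4/5) = [69/250, 36/125)
  'c': [6/25 + 3/50*4/5, 6/25 + 3/50*1/1) = [36/125, 3/10) <- contains code 147/500
  emit 'c', narrow to [36/125, 3/10)

Answer: fcc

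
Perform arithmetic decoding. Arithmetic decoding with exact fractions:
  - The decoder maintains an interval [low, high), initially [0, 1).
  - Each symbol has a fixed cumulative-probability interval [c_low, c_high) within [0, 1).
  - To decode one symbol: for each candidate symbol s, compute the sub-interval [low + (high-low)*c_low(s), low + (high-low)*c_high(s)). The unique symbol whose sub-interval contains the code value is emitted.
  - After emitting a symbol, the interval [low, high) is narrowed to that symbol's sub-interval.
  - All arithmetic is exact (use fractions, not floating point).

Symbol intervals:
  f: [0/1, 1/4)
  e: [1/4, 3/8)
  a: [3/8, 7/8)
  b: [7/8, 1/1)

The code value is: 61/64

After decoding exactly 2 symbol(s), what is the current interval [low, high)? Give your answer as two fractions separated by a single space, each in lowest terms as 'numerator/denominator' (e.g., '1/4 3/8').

Answer: 59/64 63/64

Derivation:
Step 1: interval [0/1, 1/1), width = 1/1 - 0/1 = 1/1
  'f': [0/1 + 1/1*0/1, 0/1 + 1/1*1/4) = [0/1, 1/4)
  'e': [0/1 + 1/1*1/4, 0/1 + 1/1*3/8) = [1/4, 3/8)
  'a': [0/1 + 1/1*3/8, 0/1 + 1/1*7/8) = [3/8, 7/8)
  'b': [0/1 + 1/1*7/8, 0/1 + 1/1*1/1) = [7/8, 1/1) <- contains code 61/64
  emit 'b', narrow to [7/8, 1/1)
Step 2: interval [7/8, 1/1), width = 1/1 - 7/8 = 1/8
  'f': [7/8 + 1/8*0/1, 7/8 + 1/8*1/4) = [7/8, 29/32)
  'e': [7/8 + 1/8*1/4, 7/8 + 1/8*3/8) = [29/32, 59/64)
  'a': [7/8 + 1/8*3/8, 7/8 + 1/8*7/8) = [59/64, 63/64) <- contains code 61/64
  'b': [7/8 + 1/8*7/8, 7/8 + 1/8*1/1) = [63/64, 1/1)
  emit 'a', narrow to [59/64, 63/64)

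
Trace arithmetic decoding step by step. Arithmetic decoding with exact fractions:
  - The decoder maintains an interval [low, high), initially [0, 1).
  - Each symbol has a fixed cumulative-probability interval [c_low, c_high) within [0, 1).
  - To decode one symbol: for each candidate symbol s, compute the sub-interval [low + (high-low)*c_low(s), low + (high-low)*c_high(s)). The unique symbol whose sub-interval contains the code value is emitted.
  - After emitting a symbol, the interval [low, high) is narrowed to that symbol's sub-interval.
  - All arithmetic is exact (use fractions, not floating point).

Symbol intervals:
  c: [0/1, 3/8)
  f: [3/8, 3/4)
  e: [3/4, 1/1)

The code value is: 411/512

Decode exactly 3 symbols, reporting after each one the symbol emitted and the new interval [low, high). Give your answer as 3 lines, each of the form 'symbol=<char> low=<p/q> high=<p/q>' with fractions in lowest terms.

Answer: symbol=e low=3/4 high=1/1
symbol=c low=3/4 high=27/32
symbol=f low=201/256 high=105/128

Derivation:
Step 1: interval [0/1, 1/1), width = 1/1 - 0/1 = 1/1
  'c': [0/1 + 1/1*0/1, 0/1 + 1/1*3/8) = [0/1, 3/8)
  'f': [0/1 + 1/1*3/8, 0/1 + 1/1*3/4) = [3/8, 3/4)
  'e': [0/1 + 1/1*3/4, 0/1 + 1/1*1/1) = [3/4, 1/1) <- contains code 411/512
  emit 'e', narrow to [3/4, 1/1)
Step 2: interval [3/4, 1/1), width = 1/1 - 3/4 = 1/4
  'c': [3/4 + 1/4*0/1, 3/4 + 1/4*3/8) = [3/4, 27/32) <- contains code 411/512
  'f': [3/4 + 1/4*3/8, 3/4 + 1/4*3/4) = [27/32, 15/16)
  'e': [3/4 + 1/4*3/4, 3/4 + 1/4*1/1) = [15/16, 1/1)
  emit 'c', narrow to [3/4, 27/32)
Step 3: interval [3/4, 27/32), width = 27/32 - 3/4 = 3/32
  'c': [3/4 + 3/32*0/1, 3/4 + 3/32*3/8) = [3/4, 201/256)
  'f': [3/4 + 3/32*3/8, 3/4 + 3/32*3/4) = [201/256, 105/128) <- contains code 411/512
  'e': [3/4 + 3/32*3/4, 3/4 + 3/32*1/1) = [105/128, 27/32)
  emit 'f', narrow to [201/256, 105/128)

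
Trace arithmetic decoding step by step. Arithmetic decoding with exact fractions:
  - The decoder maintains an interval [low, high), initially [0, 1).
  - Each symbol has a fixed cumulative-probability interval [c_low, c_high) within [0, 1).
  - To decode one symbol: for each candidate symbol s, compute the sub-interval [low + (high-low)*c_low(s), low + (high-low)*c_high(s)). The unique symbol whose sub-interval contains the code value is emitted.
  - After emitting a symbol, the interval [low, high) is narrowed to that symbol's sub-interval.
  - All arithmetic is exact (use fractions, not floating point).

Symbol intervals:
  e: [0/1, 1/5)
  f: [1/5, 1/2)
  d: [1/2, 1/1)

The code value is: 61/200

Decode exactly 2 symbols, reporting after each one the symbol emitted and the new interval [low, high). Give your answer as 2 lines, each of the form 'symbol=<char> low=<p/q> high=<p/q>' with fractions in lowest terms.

Step 1: interval [0/1, 1/1), width = 1/1 - 0/1 = 1/1
  'e': [0/1 + 1/1*0/1, 0/1 + 1/1*1/5) = [0/1, 1/5)
  'f': [0/1 + 1/1*1/5, 0/1 + 1/1*1/2) = [1/5, 1/2) <- contains code 61/200
  'd': [0/1 + 1/1*1/2, 0/1 + 1/1*1/1) = [1/2, 1/1)
  emit 'f', narrow to [1/5, 1/2)
Step 2: interval [1/5, 1/2), width = 1/2 - 1/5 = 3/10
  'e': [1/5 + 3/10*0/1, 1/5 + 3/10*1/5) = [1/5, 13/50)
  'f': [1/5 + 3/10*1/5, 1/5 + 3/10*1/2) = [13/50, 7/20) <- contains code 61/200
  'd': [1/5 + 3/10*1/2, 1/5 + 3/10*1/1) = [7/20, 1/2)
  emit 'f', narrow to [13/50, 7/20)

Answer: symbol=f low=1/5 high=1/2
symbol=f low=13/50 high=7/20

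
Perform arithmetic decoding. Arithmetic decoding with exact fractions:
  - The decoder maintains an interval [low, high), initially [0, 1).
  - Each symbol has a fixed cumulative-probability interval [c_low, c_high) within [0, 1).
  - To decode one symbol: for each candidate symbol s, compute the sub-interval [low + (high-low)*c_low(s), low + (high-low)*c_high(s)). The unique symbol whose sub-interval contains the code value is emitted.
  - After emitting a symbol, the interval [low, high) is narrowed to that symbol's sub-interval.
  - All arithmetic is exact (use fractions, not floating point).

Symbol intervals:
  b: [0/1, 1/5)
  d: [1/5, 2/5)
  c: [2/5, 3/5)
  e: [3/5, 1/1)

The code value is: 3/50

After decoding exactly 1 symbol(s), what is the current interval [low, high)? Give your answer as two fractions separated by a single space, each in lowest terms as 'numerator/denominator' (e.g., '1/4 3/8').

Answer: 0/1 1/5

Derivation:
Step 1: interval [0/1, 1/1), width = 1/1 - 0/1 = 1/1
  'b': [0/1 + 1/1*0/1, 0/1 + 1/1*1/5) = [0/1, 1/5) <- contains code 3/50
  'd': [0/1 + 1/1*1/5, 0/1 + 1/1*2/5) = [1/5, 2/5)
  'c': [0/1 + 1/1*2/5, 0/1 + 1/1*3/5) = [2/5, 3/5)
  'e': [0/1 + 1/1*3/5, 0/1 + 1/1*1/1) = [3/5, 1/1)
  emit 'b', narrow to [0/1, 1/5)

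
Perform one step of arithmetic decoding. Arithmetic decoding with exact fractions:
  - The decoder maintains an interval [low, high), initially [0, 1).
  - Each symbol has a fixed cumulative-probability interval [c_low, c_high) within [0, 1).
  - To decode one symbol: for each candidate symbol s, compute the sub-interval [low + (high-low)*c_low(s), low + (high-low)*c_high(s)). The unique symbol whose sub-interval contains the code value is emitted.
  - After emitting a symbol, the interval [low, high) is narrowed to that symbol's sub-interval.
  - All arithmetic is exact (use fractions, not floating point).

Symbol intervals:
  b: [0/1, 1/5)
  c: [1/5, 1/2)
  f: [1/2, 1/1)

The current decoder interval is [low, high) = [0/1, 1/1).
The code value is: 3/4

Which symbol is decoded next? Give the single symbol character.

Interval width = high − low = 1/1 − 0/1 = 1/1
Scaled code = (code − low) / width = (3/4 − 0/1) / 1/1 = 3/4
  b: [0/1, 1/5) 
  c: [1/5, 1/2) 
  f: [1/2, 1/1) ← scaled code falls here ✓

Answer: f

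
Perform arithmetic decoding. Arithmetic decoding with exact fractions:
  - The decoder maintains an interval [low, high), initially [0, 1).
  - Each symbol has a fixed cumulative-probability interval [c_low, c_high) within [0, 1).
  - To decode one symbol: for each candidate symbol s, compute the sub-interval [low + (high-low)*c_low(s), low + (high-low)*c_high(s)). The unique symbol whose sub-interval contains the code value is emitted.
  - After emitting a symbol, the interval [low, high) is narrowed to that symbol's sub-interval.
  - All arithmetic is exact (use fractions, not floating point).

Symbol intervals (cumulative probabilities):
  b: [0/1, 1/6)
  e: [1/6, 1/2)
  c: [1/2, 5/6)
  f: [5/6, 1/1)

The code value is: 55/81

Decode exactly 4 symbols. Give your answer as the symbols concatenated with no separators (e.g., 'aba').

Answer: ccbc

Derivation:
Step 1: interval [0/1, 1/1), width = 1/1 - 0/1 = 1/1
  'b': [0/1 + 1/1*0/1, 0/1 + 1/1*1/6) = [0/1, 1/6)
  'e': [0/1 + 1/1*1/6, 0/1 + 1/1*1/2) = [1/6, 1/2)
  'c': [0/1 + 1/1*1/2, 0/1 + 1/1*5/6) = [1/2, 5/6) <- contains code 55/81
  'f': [0/1 + 1/1*5/6, 0/1 + 1/1*1/1) = [5/6, 1/1)
  emit 'c', narrow to [1/2, 5/6)
Step 2: interval [1/2, 5/6), width = 5/6 - 1/2 = 1/3
  'b': [1/2 + 1/3*0/1, 1/2 + 1/3*1/6) = [1/2, 5/9)
  'e': [1/2 + 1/3*1/6, 1/2 + 1/3*1/2) = [5/9, 2/3)
  'c': [1/2 + 1/3*1/2, 1/2 + 1/3*5/6) = [2/3, 7/9) <- contains code 55/81
  'f': [1/2 + 1/3*5/6, 1/2 + 1/3*1/1) = [7/9, 5/6)
  emit 'c', narrow to [2/3, 7/9)
Step 3: interval [2/3, 7/9), width = 7/9 - 2/3 = 1/9
  'b': [2/3 + 1/9*0/1, 2/3 + 1/9*1/6) = [2/3, 37/54) <- contains code 55/81
  'e': [2/3 + 1/9*1/6, 2/3 + 1/9*1/2) = [37/54, 13/18)
  'c': [2/3 + 1/9*1/2, 2/3 + 1/9*5/6) = [13/18, 41/54)
  'f': [2/3 + 1/9*5/6, 2/3 + 1/9*1/1) = [41/54, 7/9)
  emit 'b', narrow to [2/3, 37/54)
Step 4: interval [2/3, 37/54), width = 37/54 - 2/3 = 1/54
  'b': [2/3 + 1/54*0/1, 2/3 + 1/54*1/6) = [2/3, 217/324)
  'e': [2/3 + 1/54*1/6, 2/3 + 1/54*1/2) = [217/324, 73/108)
  'c': [2/3 + 1/54*1/2, 2/3 + 1/54*5/6) = [73/108, 221/324) <- contains code 55/81
  'f': [2/3 + 1/54*5/6, 2/3 + 1/54*1/1) = [221/324, 37/54)
  emit 'c', narrow to [73/108, 221/324)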